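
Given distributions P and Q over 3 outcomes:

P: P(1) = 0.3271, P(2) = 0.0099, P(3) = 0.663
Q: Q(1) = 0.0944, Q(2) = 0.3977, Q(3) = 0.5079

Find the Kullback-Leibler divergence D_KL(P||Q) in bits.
0.7886 bits

D_KL(P||Q) = Σ P(x) log₂(P(x)/Q(x))

Computing term by term:
  P(1)·log₂(P(1)/Q(1)) = 0.3271·log₂(0.3271/0.0944) = 0.58645
  P(2)·log₂(P(2)/Q(2)) = 0.0099·log₂(0.0099/0.3977) = -0.05275
  P(3)·log₂(P(3)/Q(3)) = 0.663·log₂(0.663/0.5079) = 0.25490

D_KL(P||Q) = 0.58645 - 0.05275 + 0.25490 = 0.78860 ≈ 0.7886 bits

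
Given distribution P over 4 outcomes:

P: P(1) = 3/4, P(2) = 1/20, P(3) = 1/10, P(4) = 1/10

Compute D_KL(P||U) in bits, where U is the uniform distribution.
0.8082 bits

U(i) = 1/4 for all i

D_KL(P||U) = Σ P(x) log₂(P(x) / (1/4))
           = Σ P(x) log₂(P(x)) + log₂(4)
           = log₂(4) - H(P)

H(P) = -Σ P(x) log₂(P(x)):
  -P(1)·log₂(P(1)) = -(3/4)·log₂(3/4) = 0.31128
  -P(2)·log₂(P(2)) = -(1/20)·log₂(1/20) = 0.21610
  -P(3)·log₂(P(3)) = -(1/10)·log₂(1/10) = 0.33219
  -P(4)·log₂(P(4)) = -(1/10)·log₂(1/10) = 0.33219
H(P) = 0.31128 + 0.21610 + 0.33219 + 0.33219 = 1.19176 bits

log₂(4) = 2.00000 bits

D_KL(P||U) = 2.00000 - 1.19176 = 0.80824 ≈ 0.8082 bits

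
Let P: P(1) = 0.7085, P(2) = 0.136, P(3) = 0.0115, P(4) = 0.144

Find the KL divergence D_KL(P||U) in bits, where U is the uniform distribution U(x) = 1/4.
0.7796 bits

U(i) = 1/4 for all i

D_KL(P||U) = Σ P(x) log₂(P(x) / (1/4))
           = Σ P(x) log₂(P(x)) + log₂(4)
           = log₂(4) - H(P)

H(P) = -Σ P(x) log₂(P(x)):
  -P(1)·log₂(P(1)) = -(0.7085)·log₂(0.7085) = 0.35224
  -P(2)·log₂(P(2)) = -(0.136)·log₂(0.136) = 0.39145
  -P(3)·log₂(P(3)) = -(0.0115)·log₂(0.0115) = 0.07409
  -P(4)·log₂(P(4)) = -(0.144)·log₂(0.144) = 0.40260
H(P) = 0.35224 + 0.39145 + 0.07409 + 0.40260 = 1.22038 bits

log₂(4) = 2.00000 bits

D_KL(P||U) = 2.00000 - 1.22038 = 0.77962 ≈ 0.7796 bits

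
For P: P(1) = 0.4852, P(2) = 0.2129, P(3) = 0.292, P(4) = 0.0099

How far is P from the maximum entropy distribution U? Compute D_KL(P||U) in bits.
0.4341 bits

U(i) = 1/4 for all i

D_KL(P||U) = Σ P(x) log₂(P(x) / (1/4))
           = Σ P(x) log₂(P(x)) + log₂(4)
           = log₂(4) - H(P)

H(P) = -Σ P(x) log₂(P(x)):
  -P(1)·log₂(P(1)) = -(0.4852)·log₂(0.4852) = 0.50623
  -P(2)·log₂(P(2)) = -(0.2129)·log₂(0.2129) = 0.47514
  -P(3)·log₂(P(3)) = -(0.292)·log₂(0.292) = 0.51858
  -P(4)·log₂(P(4)) = -(0.0099)·log₂(0.0099) = 0.06592
H(P) = 0.50623 + 0.47514 + 0.51858 + 0.06592 = 1.56587 bits

log₂(4) = 2.00000 bits

D_KL(P||U) = 2.00000 - 1.56587 = 0.43413 ≈ 0.4341 bits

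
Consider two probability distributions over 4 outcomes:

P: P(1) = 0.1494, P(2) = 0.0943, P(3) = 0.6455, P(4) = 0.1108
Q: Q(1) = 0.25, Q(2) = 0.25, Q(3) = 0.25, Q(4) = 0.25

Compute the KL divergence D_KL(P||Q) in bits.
0.5097 bits

D_KL(P||Q) = Σ P(x) log₂(P(x)/Q(x))

Computing term by term:
  P(1)·log₂(P(1)/Q(1)) = 0.1494·log₂(0.1494/0.25) = -0.11097
  P(2)·log₂(P(2)/Q(2)) = 0.0943·log₂(0.0943/0.25) = -0.13264
  P(3)·log₂(P(3)/Q(3)) = 0.6455·log₂(0.6455/0.25) = 0.88336
  P(4)·log₂(P(4)/Q(4)) = 0.1108·log₂(0.1108/0.25) = -0.13008

D_KL(P||Q) = -0.11097 - 0.13264 + 0.88336 - 0.13008 = 0.50967 ≈ 0.5097 bits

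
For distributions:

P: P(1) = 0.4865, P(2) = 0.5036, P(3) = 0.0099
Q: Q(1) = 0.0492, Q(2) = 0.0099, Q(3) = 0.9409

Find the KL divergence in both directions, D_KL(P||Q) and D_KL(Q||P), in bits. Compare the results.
D_KL(P||Q) = 4.3979 bits, D_KL(Q||P) = 5.9634 bits. D_KL(Q||P) is larger than D_KL(P||Q) by 1.5655 bits; the two directions differ.

D_KL(P||Q) = Σ P(x) log₂(P(x)/Q(x))

Computing term by term:
  P(1)·log₂(P(1)/Q(1)) = 0.4865·log₂(0.4865/0.0492) = 1.60823
  P(2)·log₂(P(2)/Q(2)) = 0.5036·log₂(0.5036/0.0099) = 2.85476
  P(3)·log₂(P(3)/Q(3)) = 0.0099·log₂(0.0099/0.9409) = -0.06505

D_KL(P||Q) = 1.60823 + 2.85476 - 0.06505 = 4.39794 ≈ 4.3979 bits

D_KL(Q||P) = Σ Q(x) log₂(Q(x)/P(x))

Computing term by term:
  Q(1)·log₂(Q(1)/P(1)) = 0.0492·log₂(0.0492/0.4865) = -0.16264
  Q(2)·log₂(Q(2)/P(2)) = 0.0099·log₂(0.0099/0.5036) = -0.05612
  Q(3)·log₂(Q(3)/P(3)) = 0.9409·log₂(0.9409/0.0099) = 6.18215

D_KL(Q||P) = -0.16264 - 0.05612 + 6.18215 = 5.96339 ≈ 5.9634 bits

These are NOT equal (difference: 1.5655 bits). KL divergence is asymmetric: D_KL(P||Q) ≠ D_KL(Q||P) in general.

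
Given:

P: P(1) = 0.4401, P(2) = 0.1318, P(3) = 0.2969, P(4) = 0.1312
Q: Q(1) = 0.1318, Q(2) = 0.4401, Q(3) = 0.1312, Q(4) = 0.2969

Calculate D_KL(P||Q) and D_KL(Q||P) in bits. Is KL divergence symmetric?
D_KL(P||Q) = 0.7315 bits, D_KL(Q||P) = 0.7315 bits. The two values coincide for this particular pair, but no — KL divergence is not symmetric in general.

D_KL(P||Q) = Σ P(x) log₂(P(x)/Q(x))

Computing term by term:
  P(1)·log₂(P(1)/Q(1)) = 0.4401·log₂(0.4401/0.1318) = 0.76555
  P(2)·log₂(P(2)/Q(2)) = 0.1318·log₂(0.1318/0.4401) = -0.22926
  P(3)·log₂(P(3)/Q(3)) = 0.2969·log₂(0.2969/0.1312) = 0.34981
  P(4)·log₂(P(4)/Q(4)) = 0.1312·log₂(0.1312/0.2969) = -0.15458

D_KL(P||Q) = 0.76555 - 0.22926 + 0.34981 - 0.15458 = 0.73152 ≈ 0.7315 bits

D_KL(Q||P) = Σ Q(x) log₂(Q(x)/P(x))

Computing term by term:
  Q(1)·log₂(Q(1)/P(1)) = 0.1318·log₂(0.1318/0.4401) = -0.22926
  Q(2)·log₂(Q(2)/P(2)) = 0.4401·log₂(0.4401/0.1318) = 0.76555
  Q(3)·log₂(Q(3)/P(3)) = 0.1312·log₂(0.1312/0.2969) = -0.15458
  Q(4)·log₂(Q(4)/P(4)) = 0.2969·log₂(0.2969/0.1312) = 0.34981

D_KL(Q||P) = -0.22926 + 0.76555 - 0.15458 + 0.34981 = 0.73152 ≈ 0.7315 bits

These ARE equal here. Q is P with outcomes relabeled (Q(1) = P(2), Q(2) = P(1), Q(3) = P(4), Q(4) = P(3)) by a relabeling that is its own inverse, so the two sums contain exactly the same terms in a different order. This is a special case — KL divergence is not symmetric in general: D_KL(P||Q) ≠ D_KL(Q||P) for most P, Q.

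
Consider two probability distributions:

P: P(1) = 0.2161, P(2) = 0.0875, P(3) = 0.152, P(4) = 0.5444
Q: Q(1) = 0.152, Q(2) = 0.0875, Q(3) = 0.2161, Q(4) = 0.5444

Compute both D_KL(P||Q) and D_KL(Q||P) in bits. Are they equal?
D_KL(P||Q) = 0.0325 bits, D_KL(Q||P) = 0.0325 bits. Yes, in this case they are equal (although KL divergence is not symmetric in general).

D_KL(P||Q) = Σ P(x) log₂(P(x)/Q(x))

Computing term by term:
  P(1)·log₂(P(1)/Q(1)) = 0.2161·log₂(0.2161/0.152) = 0.10970
  P(2)·log₂(P(2)/Q(2)) = 0.0875·log₂(0.0875/0.0875) = 0.00000
  P(3)·log₂(P(3)/Q(3)) = 0.152·log₂(0.152/0.2161) = -0.07716
  P(4)·log₂(P(4)/Q(4)) = 0.5444·log₂(0.5444/0.5444) = 0.00000

D_KL(P||Q) = 0.10970 + 0.00000 - 0.07716 + 0.00000 = 0.03254 ≈ 0.0325 bits

D_KL(Q||P) = Σ Q(x) log₂(Q(x)/P(x))

Computing term by term:
  Q(1)·log₂(Q(1)/P(1)) = 0.152·log₂(0.152/0.2161) = -0.07716
  Q(2)·log₂(Q(2)/P(2)) = 0.0875·log₂(0.0875/0.0875) = 0.00000
  Q(3)·log₂(Q(3)/P(3)) = 0.2161·log₂(0.2161/0.152) = 0.10970
  Q(4)·log₂(Q(4)/P(4)) = 0.5444·log₂(0.5444/0.5444) = 0.00000

D_KL(Q||P) = -0.07716 + 0.00000 + 0.10970 + 0.00000 = 0.03254 ≈ 0.0325 bits

These ARE equal here. Q is P with outcomes relabeled (Q(1) = P(3), Q(3) = P(1)) by a relabeling that is its own inverse, so the two sums contain exactly the same terms in a different order. This is a special case — KL divergence is not symmetric in general: D_KL(P||Q) ≠ D_KL(Q||P) for most P, Q.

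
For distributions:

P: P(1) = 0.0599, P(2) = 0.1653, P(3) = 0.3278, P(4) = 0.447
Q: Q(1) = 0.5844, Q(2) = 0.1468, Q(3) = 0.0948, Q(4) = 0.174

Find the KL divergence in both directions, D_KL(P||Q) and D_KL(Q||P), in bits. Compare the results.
D_KL(P||Q) = 1.0266 bits, D_KL(Q||P) = 1.4889 bits. D_KL(Q||P) is larger than D_KL(P||Q) by 0.4623 bits; the two directions differ.

D_KL(P||Q) = Σ P(x) log₂(P(x)/Q(x))

Computing term by term:
  P(1)·log₂(P(1)/Q(1)) = 0.0599·log₂(0.0599/0.5844) = -0.19685
  P(2)·log₂(P(2)/Q(2)) = 0.1653·log₂(0.1653/0.1468) = 0.02831
  P(3)·log₂(P(3)/Q(3)) = 0.3278·log₂(0.3278/0.0948) = 0.58672
  P(4)·log₂(P(4)/Q(4)) = 0.447·log₂(0.447/0.174) = 0.60845

D_KL(P||Q) = -0.19685 + 0.02831 + 0.58672 + 0.60845 = 1.02663 ≈ 1.0266 bits

D_KL(Q||P) = Σ Q(x) log₂(Q(x)/P(x))

Computing term by term:
  Q(1)·log₂(Q(1)/P(1)) = 0.5844·log₂(0.5844/0.0599) = 1.92053
  Q(2)·log₂(Q(2)/P(2)) = 0.1468·log₂(0.1468/0.1653) = -0.02514
  Q(3)·log₂(Q(3)/P(3)) = 0.0948·log₂(0.0948/0.3278) = -0.16968
  Q(4)·log₂(Q(4)/P(4)) = 0.174·log₂(0.174/0.447) = -0.23685

D_KL(Q||P) = 1.92053 - 0.02514 - 0.16968 - 0.23685 = 1.48886 ≈ 1.4889 bits

These are NOT equal (difference: 0.4623 bits). KL divergence is asymmetric: D_KL(P||Q) ≠ D_KL(Q||P) in general.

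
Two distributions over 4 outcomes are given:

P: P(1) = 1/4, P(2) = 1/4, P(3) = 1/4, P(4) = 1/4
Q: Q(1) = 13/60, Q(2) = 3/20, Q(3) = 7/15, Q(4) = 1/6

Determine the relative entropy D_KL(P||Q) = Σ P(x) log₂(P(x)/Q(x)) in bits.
0.1570 bits

D_KL(P||Q) = Σ P(x) log₂(P(x)/Q(x))

Computing term by term:
  P(1)·log₂(P(1)/Q(1)) = (1/4)·log₂((1/4)/(13/60)) = 0.05161
  P(2)·log₂(P(2)/Q(2)) = (1/4)·log₂((1/4)/(3/20)) = 0.18424
  P(3)·log₂(P(3)/Q(3)) = (1/4)·log₂((1/4)/(7/15)) = -0.22512
  P(4)·log₂(P(4)/Q(4)) = (1/4)·log₂((1/4)/(1/6)) = 0.14624

D_KL(P||Q) = 0.05161 + 0.18424 - 0.22512 + 0.14624 = 0.15697 ≈ 0.1570 bits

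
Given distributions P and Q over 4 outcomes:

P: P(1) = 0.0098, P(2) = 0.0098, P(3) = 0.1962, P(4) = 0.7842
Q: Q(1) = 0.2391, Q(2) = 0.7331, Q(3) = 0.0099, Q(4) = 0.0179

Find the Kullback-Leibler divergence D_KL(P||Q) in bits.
5.0156 bits

D_KL(P||Q) = Σ P(x) log₂(P(x)/Q(x))

Computing term by term:
  P(1)·log₂(P(1)/Q(1)) = 0.0098·log₂(0.0098/0.2391) = -0.04517
  P(2)·log₂(P(2)/Q(2)) = 0.0098·log₂(0.0098/0.7331) = -0.06101
  P(3)·log₂(P(3)/Q(3)) = 0.1962·log₂(0.1962/0.0099) = 0.84538
  P(4)·log₂(P(4)/Q(4)) = 0.7842·log₂(0.7842/0.0179) = 4.27639

D_KL(P||Q) = -0.04517 - 0.06101 + 0.84538 + 4.27639 = 5.01559 ≈ 5.0156 bits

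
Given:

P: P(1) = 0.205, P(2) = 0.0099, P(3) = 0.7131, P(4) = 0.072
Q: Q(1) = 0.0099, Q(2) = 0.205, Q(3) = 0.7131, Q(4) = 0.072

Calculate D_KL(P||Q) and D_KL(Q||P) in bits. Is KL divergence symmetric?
D_KL(P||Q) = 0.8530 bits, D_KL(Q||P) = 0.8530 bits. The two values coincide for this particular pair, but no — KL divergence is not symmetric in general.

D_KL(P||Q) = Σ P(x) log₂(P(x)/Q(x))

Computing term by term:
  P(1)·log₂(P(1)/Q(1)) = 0.205·log₂(0.205/0.0099) = 0.89627
  P(2)·log₂(P(2)/Q(2)) = 0.0099·log₂(0.0099/0.205) = -0.04328
  P(3)·log₂(P(3)/Q(3)) = 0.7131·log₂(0.7131/0.7131) = 0.00000
  P(4)·log₂(P(4)/Q(4)) = 0.072·log₂(0.072/0.072) = 0.00000

D_KL(P||Q) = 0.89627 - 0.04328 + 0.00000 + 0.00000 = 0.85299 ≈ 0.8530 bits

D_KL(Q||P) = Σ Q(x) log₂(Q(x)/P(x))

Computing term by term:
  Q(1)·log₂(Q(1)/P(1)) = 0.0099·log₂(0.0099/0.205) = -0.04328
  Q(2)·log₂(Q(2)/P(2)) = 0.205·log₂(0.205/0.0099) = 0.89627
  Q(3)·log₂(Q(3)/P(3)) = 0.7131·log₂(0.7131/0.7131) = 0.00000
  Q(4)·log₂(Q(4)/P(4)) = 0.072·log₂(0.072/0.072) = 0.00000

D_KL(Q||P) = -0.04328 + 0.89627 + 0.00000 + 0.00000 = 0.85299 ≈ 0.8530 bits

These ARE equal here. Q is P with outcomes relabeled (Q(1) = P(2), Q(2) = P(1)) by a relabeling that is its own inverse, so the two sums contain exactly the same terms in a different order. This is a special case — KL divergence is not symmetric in general: D_KL(P||Q) ≠ D_KL(Q||P) for most P, Q.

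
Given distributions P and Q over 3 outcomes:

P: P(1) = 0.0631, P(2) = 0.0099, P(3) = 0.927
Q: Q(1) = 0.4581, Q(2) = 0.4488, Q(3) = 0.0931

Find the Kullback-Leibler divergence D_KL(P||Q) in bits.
2.8387 bits

D_KL(P||Q) = Σ P(x) log₂(P(x)/Q(x))

Computing term by term:
  P(1)·log₂(P(1)/Q(1)) = 0.0631·log₂(0.0631/0.4581) = -0.18046
  P(2)·log₂(P(2)/Q(2)) = 0.0099·log₂(0.0099/0.4488) = -0.05447
  P(3)·log₂(P(3)/Q(3)) = 0.927·log₂(0.927/0.0931) = 3.07367

D_KL(P||Q) = -0.18046 - 0.05447 + 3.07367 = 2.83874 ≈ 2.8387 bits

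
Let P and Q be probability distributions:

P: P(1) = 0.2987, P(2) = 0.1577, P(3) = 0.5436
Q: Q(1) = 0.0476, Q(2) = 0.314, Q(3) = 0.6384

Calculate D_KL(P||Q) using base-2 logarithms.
0.5087 bits

D_KL(P||Q) = Σ P(x) log₂(P(x)/Q(x))

Computing term by term:
  P(1)·log₂(P(1)/Q(1)) = 0.2987·log₂(0.2987/0.0476) = 0.79145
  P(2)·log₂(P(2)/Q(2)) = 0.1577·log₂(0.1577/0.314) = -0.15669
  P(3)·log₂(P(3)/Q(3)) = 0.5436·log₂(0.5436/0.6384) = -0.12607

D_KL(P||Q) = 0.79145 - 0.15669 - 0.12607 = 0.50869 ≈ 0.5087 bits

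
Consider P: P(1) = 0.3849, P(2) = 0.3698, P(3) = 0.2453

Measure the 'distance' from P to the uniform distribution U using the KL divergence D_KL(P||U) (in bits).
0.0267 bits

U(i) = 1/3 for all i

D_KL(P||U) = Σ P(x) log₂(P(x) / (1/3))
           = Σ P(x) log₂(P(x)) + log₂(3)
           = log₂(3) - H(P)

H(P) = -Σ P(x) log₂(P(x)):
  -P(1)·log₂(P(1)) = -(0.3849)·log₂(0.3849) = 0.53018
  -P(2)·log₂(P(2)) = -(0.3698)·log₂(0.3698) = 0.53073
  -P(3)·log₂(P(3)) = -(0.2453)·log₂(0.2453) = 0.49732
H(P) = 0.53018 + 0.53073 + 0.49732 = 1.55823 bits

log₂(3) = 1.58496 bits

D_KL(P||U) = 1.58496 - 1.55823 = 0.02673 ≈ 0.0267 bits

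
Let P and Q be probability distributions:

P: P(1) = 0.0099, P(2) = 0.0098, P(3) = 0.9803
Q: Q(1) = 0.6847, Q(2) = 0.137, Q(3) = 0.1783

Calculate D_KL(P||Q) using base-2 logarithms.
2.3127 bits

D_KL(P||Q) = Σ P(x) log₂(P(x)/Q(x))

Computing term by term:
  P(1)·log₂(P(1)/Q(1)) = 0.0099·log₂(0.0099/0.6847) = -0.06051
  P(2)·log₂(P(2)/Q(2)) = 0.0098·log₂(0.0098/0.137) = -0.03729
  P(3)·log₂(P(3)/Q(3)) = 0.9803·log₂(0.9803/0.1783) = 2.41048

D_KL(P||Q) = -0.06051 - 0.03729 + 2.41048 = 2.31268 ≈ 2.3127 bits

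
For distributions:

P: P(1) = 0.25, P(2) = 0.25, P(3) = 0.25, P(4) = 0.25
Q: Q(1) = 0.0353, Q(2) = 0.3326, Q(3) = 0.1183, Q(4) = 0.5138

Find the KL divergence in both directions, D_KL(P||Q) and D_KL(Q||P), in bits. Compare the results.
D_KL(P||Q) = 0.6131 bits, D_KL(Q||P) = 0.4436 bits. D_KL(P||Q) is larger than D_KL(Q||P) by 0.1695 bits; the two directions differ.

D_KL(P||Q) = Σ P(x) log₂(P(x)/Q(x))

Computing term by term:
  P(1)·log₂(P(1)/Q(1)) = 0.25·log₂(0.25/0.0353) = 0.70605
  P(2)·log₂(P(2)/Q(2)) = 0.25·log₂(0.25/0.3326) = -0.10297
  P(3)·log₂(P(3)/Q(3)) = 0.25·log₂(0.25/0.1183) = 0.26987
  P(4)·log₂(P(4)/Q(4)) = 0.25·log₂(0.25/0.5138) = -0.25982

D_KL(P||Q) = 0.70605 - 0.10297 + 0.26987 - 0.25982 = 0.61313 ≈ 0.6131 bits

D_KL(Q||P) = Σ Q(x) log₂(Q(x)/P(x))

Computing term by term:
  Q(1)·log₂(Q(1)/P(1)) = 0.0353·log₂(0.0353/0.25) = -0.09969
  Q(2)·log₂(Q(2)/P(2)) = 0.3326·log₂(0.3326/0.25) = 0.13698
  Q(3)·log₂(Q(3)/P(3)) = 0.1183·log₂(0.1183/0.25) = -0.12770
  Q(4)·log₂(Q(4)/P(4)) = 0.5138·log₂(0.5138/0.25) = 0.53398

D_KL(Q||P) = -0.09969 + 0.13698 - 0.12770 + 0.53398 = 0.44357 ≈ 0.4436 bits

These are NOT equal (difference: 0.1695 bits). KL divergence is asymmetric: D_KL(P||Q) ≠ D_KL(Q||P) in general.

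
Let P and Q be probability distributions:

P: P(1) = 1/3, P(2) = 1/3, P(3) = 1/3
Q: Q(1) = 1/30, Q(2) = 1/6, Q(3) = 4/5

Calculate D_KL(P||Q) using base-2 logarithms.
1.0196 bits

D_KL(P||Q) = Σ P(x) log₂(P(x)/Q(x))

Computing term by term:
  P(1)·log₂(P(1)/Q(1)) = (1/3)·log₂((1/3)/(1/30)) = 1.10731
  P(2)·log₂(P(2)/Q(2)) = (1/3)·log₂((1/3)/(1/6)) = 0.33333
  P(3)·log₂(P(3)/Q(3)) = (1/3)·log₂((1/3)/(4/5)) = -0.42101

D_KL(P||Q) = 1.10731 + 0.33333 - 0.42101 = 1.01963 ≈ 1.0196 bits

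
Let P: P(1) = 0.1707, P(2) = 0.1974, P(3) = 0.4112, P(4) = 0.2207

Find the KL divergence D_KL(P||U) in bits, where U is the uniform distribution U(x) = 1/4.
0.0943 bits

U(i) = 1/4 for all i

D_KL(P||U) = Σ P(x) log₂(P(x) / (1/4))
           = Σ P(x) log₂(P(x)) + log₂(4)
           = log₂(4) - H(P)

H(P) = -Σ P(x) log₂(P(x)):
  -P(1)·log₂(P(1)) = -(0.1707)·log₂(0.1707) = 0.43536
  -P(2)·log₂(P(2)) = -(0.1974)·log₂(0.1974) = 0.46208
  -P(3)·log₂(P(3)) = -(0.4112)·log₂(0.4112) = 0.52719
  -P(4)·log₂(P(4)) = -(0.2207)·log₂(0.2207) = 0.48109
H(P) = 0.43536 + 0.46208 + 0.52719 + 0.48109 = 1.90572 bits

log₂(4) = 2.00000 bits

D_KL(P||U) = 2.00000 - 1.90572 = 0.09428 ≈ 0.0943 bits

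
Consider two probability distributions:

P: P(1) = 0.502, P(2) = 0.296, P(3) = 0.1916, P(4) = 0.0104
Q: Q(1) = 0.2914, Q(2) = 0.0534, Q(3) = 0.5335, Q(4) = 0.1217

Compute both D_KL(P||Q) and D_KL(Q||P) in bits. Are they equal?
D_KL(P||Q) = 0.8053 bits, D_KL(Q||P) = 0.8595 bits. No, they are not equal.

D_KL(P||Q) = Σ P(x) log₂(P(x)/Q(x))

Computing term by term:
  P(1)·log₂(P(1)/Q(1)) = 0.502·log₂(0.502/0.2914) = 0.39391
  P(2)·log₂(P(2)/Q(2)) = 0.296·log₂(0.296/0.0534) = 0.73132
  P(3)·log₂(P(3)/Q(3)) = 0.1916·log₂(0.1916/0.5335) = -0.28307
  P(4)·log₂(P(4)/Q(4)) = 0.0104·log₂(0.0104/0.1217) = -0.03691

D_KL(P||Q) = 0.39391 + 0.73132 - 0.28307 - 0.03691 = 0.80525 ≈ 0.8053 bits

D_KL(Q||P) = Σ Q(x) log₂(Q(x)/P(x))

Computing term by term:
  Q(1)·log₂(Q(1)/P(1)) = 0.2914·log₂(0.2914/0.502) = -0.22866
  Q(2)·log₂(Q(2)/P(2)) = 0.0534·log₂(0.0534/0.296) = -0.13193
  Q(3)·log₂(Q(3)/P(3)) = 0.5335·log₂(0.5335/0.1916) = 0.78819
  Q(4)·log₂(Q(4)/P(4)) = 0.1217·log₂(0.1217/0.0104) = 0.43187

D_KL(Q||P) = -0.22866 - 0.13193 + 0.78819 + 0.43187 = 0.85947 ≈ 0.8595 bits

These are NOT equal (difference: 0.0542 bits). KL divergence is asymmetric: D_KL(P||Q) ≠ D_KL(Q||P) in general.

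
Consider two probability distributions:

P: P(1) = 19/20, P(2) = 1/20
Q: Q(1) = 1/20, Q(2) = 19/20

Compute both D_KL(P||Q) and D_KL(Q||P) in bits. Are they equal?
D_KL(P||Q) = 3.8231 bits, D_KL(Q||P) = 3.8231 bits. Yes, in this case they are equal (although KL divergence is not symmetric in general).

D_KL(P||Q) = Σ P(x) log₂(P(x)/Q(x))

Computing term by term:
  P(1)·log₂(P(1)/Q(1)) = (19/20)·log₂((19/20)/(1/20)) = 4.03553
  P(2)·log₂(P(2)/Q(2)) = (1/20)·log₂((1/20)/(19/20)) = -0.21240

D_KL(P||Q) = 4.03553 - 0.21240 = 3.82313 ≈ 3.8231 bits

D_KL(Q||P) = Σ Q(x) log₂(Q(x)/P(x))

Computing term by term:
  Q(1)·log₂(Q(1)/P(1)) = (1/20)·log₂((1/20)/(19/20)) = -0.21240
  Q(2)·log₂(Q(2)/P(2)) = (19/20)·log₂((19/20)/(1/20)) = 4.03553

D_KL(Q||P) = -0.21240 + 4.03553 = 3.82313 ≈ 3.8231 bits

These ARE equal here. Q is P with outcomes relabeled (Q(1) = P(2), Q(2) = P(1)) by a relabeling that is its own inverse, so the two sums contain exactly the same terms in a different order. This is a special case — KL divergence is not symmetric in general: D_KL(P||Q) ≠ D_KL(Q||P) for most P, Q.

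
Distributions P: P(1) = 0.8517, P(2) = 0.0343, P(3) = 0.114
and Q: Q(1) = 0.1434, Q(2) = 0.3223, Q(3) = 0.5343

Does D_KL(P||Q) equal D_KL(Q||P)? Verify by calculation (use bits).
D_KL(P||Q) = 1.8242 bits, D_KL(Q||P) = 1.8639 bits. No — D_KL(P||Q) ≠ D_KL(Q||P) for this pair.

D_KL(P||Q) = Σ P(x) log₂(P(x)/Q(x))

Computing term by term:
  P(1)·log₂(P(1)/Q(1)) = 0.8517·log₂(0.8517/0.1434) = 2.18912
  P(2)·log₂(P(2)/Q(2)) = 0.0343·log₂(0.0343/0.3223) = -0.11086
  P(3)·log₂(P(3)/Q(3)) = 0.114·log₂(0.114/0.5343) = -0.25406

D_KL(P||Q) = 2.18912 - 0.11086 - 0.25406 = 1.82420 ≈ 1.8242 bits

D_KL(Q||P) = Σ Q(x) log₂(Q(x)/P(x))

Computing term by term:
  Q(1)·log₂(Q(1)/P(1)) = 0.1434·log₂(0.1434/0.8517) = -0.36858
  Q(2)·log₂(Q(2)/P(2)) = 0.3223·log₂(0.3223/0.0343) = 1.04171
  Q(3)·log₂(Q(3)/P(3)) = 0.5343·log₂(0.5343/0.114) = 1.19075

D_KL(Q||P) = -0.36858 + 1.04171 + 1.19075 = 1.86388 ≈ 1.8639 bits

These are NOT equal (difference: 0.0397 bits). KL divergence is asymmetric: D_KL(P||Q) ≠ D_KL(Q||P) in general.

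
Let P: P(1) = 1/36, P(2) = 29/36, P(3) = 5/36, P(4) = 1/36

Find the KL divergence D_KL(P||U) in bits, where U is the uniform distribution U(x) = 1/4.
1.0659 bits

U(i) = 1/4 for all i

D_KL(P||U) = Σ P(x) log₂(P(x) / (1/4))
           = Σ P(x) log₂(P(x)) + log₂(4)
           = log₂(4) - H(P)

H(P) = -Σ P(x) log₂(P(x)):
  -P(1)·log₂(P(1)) = -(1/36)·log₂(1/36) = 0.14361
  -P(2)·log₂(P(2)) = -(29/36)·log₂(29/36) = 0.25129
  -P(3)·log₂(P(3)) = -(5/36)·log₂(5/36) = 0.39556
  -P(4)·log₂(P(4)) = -(1/36)·log₂(1/36) = 0.14361
H(P) = 0.14361 + 0.25129 + 0.39556 + 0.14361 = 0.93407 bits

log₂(4) = 2.00000 bits

D_KL(P||U) = 2.00000 - 0.93407 = 1.06593 ≈ 1.0659 bits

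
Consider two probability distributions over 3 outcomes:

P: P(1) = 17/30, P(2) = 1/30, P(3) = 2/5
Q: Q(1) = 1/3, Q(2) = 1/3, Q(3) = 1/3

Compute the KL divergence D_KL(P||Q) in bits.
0.4283 bits

D_KL(P||Q) = Σ P(x) log₂(P(x)/Q(x))

Computing term by term:
  P(1)·log₂(P(1)/Q(1)) = (17/30)·log₂((17/30)/(1/3)) = 0.43380
  P(2)·log₂(P(2)/Q(2)) = (1/30)·log₂((1/30)/(1/3)) = -0.11073
  P(3)·log₂(P(3)/Q(3)) = (2/5)·log₂((2/5)/(1/3)) = 0.10521

D_KL(P||Q) = 0.43380 - 0.11073 + 0.10521 = 0.42828 ≈ 0.4283 bits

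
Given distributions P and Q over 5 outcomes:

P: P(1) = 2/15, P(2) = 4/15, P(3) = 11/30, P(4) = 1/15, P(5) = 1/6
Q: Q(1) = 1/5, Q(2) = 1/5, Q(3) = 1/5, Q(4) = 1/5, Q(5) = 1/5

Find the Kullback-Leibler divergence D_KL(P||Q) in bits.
0.2038 bits

D_KL(P||Q) = Σ P(x) log₂(P(x)/Q(x))

Computing term by term:
  P(1)·log₂(P(1)/Q(1)) = (2/15)·log₂((2/15)/(1/5)) = -0.07800
  P(2)·log₂(P(2)/Q(2)) = (4/15)·log₂((4/15)/(1/5)) = 0.11068
  P(3)·log₂(P(3)/Q(3)) = (11/30)·log₂((11/30)/(1/5)) = 0.32064
  P(4)·log₂(P(4)/Q(4)) = (1/15)·log₂((1/15)/(1/5)) = -0.10566
  P(5)·log₂(P(5)/Q(5)) = (1/6)·log₂((1/6)/(1/5)) = -0.04384

D_KL(P||Q) = -0.07800 + 0.11068 + 0.32064 - 0.10566 - 0.04384 = 0.20382 ≈ 0.2038 bits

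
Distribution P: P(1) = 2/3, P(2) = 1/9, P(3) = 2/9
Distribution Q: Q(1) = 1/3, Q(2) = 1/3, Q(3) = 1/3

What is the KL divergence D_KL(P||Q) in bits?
0.3606 bits

D_KL(P||Q) = Σ P(x) log₂(P(x)/Q(x))

Computing term by term:
  P(1)·log₂(P(1)/Q(1)) = (2/3)·log₂((2/3)/(1/3)) = 0.66667
  P(2)·log₂(P(2)/Q(2)) = (1/9)·log₂((1/9)/(1/3)) = -0.17611
  P(3)·log₂(P(3)/Q(3)) = (2/9)·log₂((2/9)/(1/3)) = -0.12999

D_KL(P||Q) = 0.66667 - 0.17611 - 0.12999 = 0.36057 ≈ 0.3606 bits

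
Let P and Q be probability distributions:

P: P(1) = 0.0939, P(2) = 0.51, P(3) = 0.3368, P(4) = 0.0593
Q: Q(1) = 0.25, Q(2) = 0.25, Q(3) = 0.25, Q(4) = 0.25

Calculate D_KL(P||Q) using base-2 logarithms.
0.4136 bits

D_KL(P||Q) = Σ P(x) log₂(P(x)/Q(x))

Computing term by term:
  P(1)·log₂(P(1)/Q(1)) = 0.0939·log₂(0.0939/0.25) = -0.13266
  P(2)·log₂(P(2)/Q(2)) = 0.51·log₂(0.51/0.25) = 0.52457
  P(3)·log₂(P(3)/Q(3)) = 0.3368·log₂(0.3368/0.25) = 0.14481
  P(4)·log₂(P(4)/Q(4)) = 0.0593·log₂(0.0593/0.25) = -0.12310

D_KL(P||Q) = -0.13266 + 0.52457 + 0.14481 - 0.12310 = 0.41362 ≈ 0.4136 bits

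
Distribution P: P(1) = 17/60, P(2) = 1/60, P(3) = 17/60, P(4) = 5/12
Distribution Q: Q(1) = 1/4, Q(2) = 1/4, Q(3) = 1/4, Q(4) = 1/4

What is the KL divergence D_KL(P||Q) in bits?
0.3443 bits

D_KL(P||Q) = Σ P(x) log₂(P(x)/Q(x))

Computing term by term:
  P(1)·log₂(P(1)/Q(1)) = (17/60)·log₂((17/60)/(1/4)) = 0.05116
  P(2)·log₂(P(2)/Q(2)) = (1/60)·log₂((1/60)/(1/4)) = -0.06511
  P(3)·log₂(P(3)/Q(3)) = (17/60)·log₂((17/60)/(1/4)) = 0.05116
  P(4)·log₂(P(4)/Q(4)) = (5/12)·log₂((5/12)/(1/4)) = 0.30707

D_KL(P||Q) = 0.05116 - 0.06511 + 0.05116 + 0.30707 = 0.34428 ≈ 0.3443 bits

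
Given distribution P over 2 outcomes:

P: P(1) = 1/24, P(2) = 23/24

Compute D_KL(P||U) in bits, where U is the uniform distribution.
0.7501 bits

U(i) = 1/2 for all i

D_KL(P||U) = Σ P(x) log₂(P(x) / (1/2))
           = Σ P(x) log₂(P(x)) + log₂(2)
           = log₂(2) - H(P)

H(P) = -Σ P(x) log₂(P(x)):
  -P(1)·log₂(P(1)) = -(1/24)·log₂(1/24) = 0.19104
  -P(2)·log₂(P(2)) = -(23/24)·log₂(23/24) = 0.05884
H(P) = 0.19104 + 0.05884 = 0.24988 bits

log₂(2) = 1.00000 bits

D_KL(P||U) = 1.00000 - 0.24988 = 0.75012 ≈ 0.7501 bits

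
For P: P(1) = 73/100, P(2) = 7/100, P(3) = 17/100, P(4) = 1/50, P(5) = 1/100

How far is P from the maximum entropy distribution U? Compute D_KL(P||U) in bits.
1.1080 bits

U(i) = 1/5 for all i

D_KL(P||U) = Σ P(x) log₂(P(x) / (1/5))
           = Σ P(x) log₂(P(x)) + log₂(5)
           = log₂(5) - H(P)

H(P) = -Σ P(x) log₂(P(x)):
  -P(1)·log₂(P(1)) = -(73/100)·log₂(73/100) = 0.33144
  -P(2)·log₂(P(2)) = -(7/100)·log₂(7/100) = 0.26856
  -P(3)·log₂(P(3)) = -(17/100)·log₂(17/100) = 0.43459
  -P(4)·log₂(P(4)) = -(1/50)·log₂(1/50) = 0.11288
  -P(5)·log₂(P(5)) = -(1/100)·log₂(1/100) = 0.06644
H(P) = 0.33144 + 0.26856 + 0.43459 + 0.11288 + 0.06644 = 1.21391 bits

log₂(5) = 2.32193 bits

D_KL(P||U) = 2.32193 - 1.21391 = 1.10802 ≈ 1.1080 bits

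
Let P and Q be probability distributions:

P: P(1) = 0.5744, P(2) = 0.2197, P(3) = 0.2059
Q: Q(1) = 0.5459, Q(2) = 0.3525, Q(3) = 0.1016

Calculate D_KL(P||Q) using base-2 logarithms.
0.1021 bits

D_KL(P||Q) = Σ P(x) log₂(P(x)/Q(x))

Computing term by term:
  P(1)·log₂(P(1)/Q(1)) = 0.5744·log₂(0.5744/0.5459) = 0.04217
  P(2)·log₂(P(2)/Q(2)) = 0.2197·log₂(0.2197/0.3525) = -0.14985
  P(3)·log₂(P(3)/Q(3)) = 0.2059·log₂(0.2059/0.1016) = 0.20982

D_KL(P||Q) = 0.04217 - 0.14985 + 0.20982 = 0.10214 ≈ 0.1021 bits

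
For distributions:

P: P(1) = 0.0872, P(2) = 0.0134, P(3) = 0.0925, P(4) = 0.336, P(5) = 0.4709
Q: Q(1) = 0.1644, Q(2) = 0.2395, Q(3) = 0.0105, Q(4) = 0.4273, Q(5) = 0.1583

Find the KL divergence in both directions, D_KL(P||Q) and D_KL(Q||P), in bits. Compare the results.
D_KL(P||Q) = 0.7789 bits, D_KL(Q||P) = 1.0129 bits. D_KL(Q||P) is larger than D_KL(P||Q) by 0.2340 bits; the two directions differ.

D_KL(P||Q) = Σ P(x) log₂(P(x)/Q(x))

Computing term by term:
  P(1)·log₂(P(1)/Q(1)) = 0.0872·log₂(0.0872/0.1644) = -0.07977
  P(2)·log₂(P(2)/Q(2)) = 0.0134·log₂(0.0134/0.2395) = -0.05574
  P(3)·log₂(P(3)/Q(3)) = 0.0925·log₂(0.0925/0.0105) = 0.29036
  P(4)·log₂(P(4)/Q(4)) = 0.336·log₂(0.336/0.4273) = -0.11652
  P(5)·log₂(P(5)/Q(5)) = 0.4709·log₂(0.4709/0.1583) = 0.74061

D_KL(P||Q) = -0.07977 - 0.05574 + 0.29036 - 0.11652 + 0.74061 = 0.77894 ≈ 0.7789 bits

D_KL(Q||P) = Σ Q(x) log₂(Q(x)/P(x))

Computing term by term:
  Q(1)·log₂(Q(1)/P(1)) = 0.1644·log₂(0.1644/0.0872) = 0.15039
  Q(2)·log₂(Q(2)/P(2)) = 0.2395·log₂(0.2395/0.0134) = 0.99625
  Q(3)·log₂(Q(3)/P(3)) = 0.0105·log₂(0.0105/0.0925) = -0.03296
  Q(4)·log₂(Q(4)/P(4)) = 0.4273·log₂(0.4273/0.336) = 0.14818
  Q(5)·log₂(Q(5)/P(5)) = 0.1583·log₂(0.1583/0.4709) = -0.24897

D_KL(Q||P) = 0.15039 + 0.99625 - 0.03296 + 0.14818 - 0.24897 = 1.01289 ≈ 1.0129 bits

These are NOT equal (difference: 0.2340 bits). KL divergence is asymmetric: D_KL(P||Q) ≠ D_KL(Q||P) in general.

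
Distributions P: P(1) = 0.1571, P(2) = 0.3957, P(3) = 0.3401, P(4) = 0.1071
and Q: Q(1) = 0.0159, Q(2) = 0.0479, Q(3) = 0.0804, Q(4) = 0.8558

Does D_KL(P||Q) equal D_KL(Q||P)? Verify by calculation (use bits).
D_KL(P||Q) = 2.1111 bits, D_KL(Q||P) = 2.2002 bits. No — D_KL(P||Q) ≠ D_KL(Q||P) for this pair.

D_KL(P||Q) = Σ P(x) log₂(P(x)/Q(x))

Computing term by term:
  P(1)·log₂(P(1)/Q(1)) = 0.1571·log₂(0.1571/0.0159) = 0.51915
  P(2)·log₂(P(2)/Q(2)) = 0.3957·log₂(0.3957/0.0479) = 1.20542
  P(3)·log₂(P(3)/Q(3)) = 0.3401·log₂(0.3401/0.0804) = 0.70764
  P(4)·log₂(P(4)/Q(4)) = 0.1071·log₂(0.1071/0.8558) = -0.32112

D_KL(P||Q) = 0.51915 + 1.20542 + 0.70764 - 0.32112 = 2.11109 ≈ 2.1111 bits

D_KL(Q||P) = Σ Q(x) log₂(Q(x)/P(x))

Computing term by term:
  Q(1)·log₂(Q(1)/P(1)) = 0.0159·log₂(0.0159/0.1571) = -0.05254
  Q(2)·log₂(Q(2)/P(2)) = 0.0479·log₂(0.0479/0.3957) = -0.14592
  Q(3)·log₂(Q(3)/P(3)) = 0.0804·log₂(0.0804/0.3401) = -0.16729
  Q(4)·log₂(Q(4)/P(4)) = 0.8558·log₂(0.8558/0.1071) = 2.56596

D_KL(Q||P) = -0.05254 - 0.14592 - 0.16729 + 2.56596 = 2.20021 ≈ 2.2002 bits

These are NOT equal (difference: 0.0891 bits). KL divergence is asymmetric: D_KL(P||Q) ≠ D_KL(Q||P) in general.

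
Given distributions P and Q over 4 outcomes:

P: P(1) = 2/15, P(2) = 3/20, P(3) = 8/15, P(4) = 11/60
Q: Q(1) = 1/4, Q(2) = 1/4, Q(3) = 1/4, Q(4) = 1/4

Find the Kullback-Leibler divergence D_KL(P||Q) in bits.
0.2695 bits

D_KL(P||Q) = Σ P(x) log₂(P(x)/Q(x))

Computing term by term:
  P(1)·log₂(P(1)/Q(1)) = (2/15)·log₂((2/15)/(1/4)) = -0.12092
  P(2)·log₂(P(2)/Q(2)) = (3/20)·log₂((3/20)/(1/4)) = -0.11054
  P(3)·log₂(P(3)/Q(3)) = (8/15)·log₂((8/15)/(1/4)) = 0.58299
  P(4)·log₂(P(4)/Q(4)) = (11/60)·log₂((11/60)/(1/4)) = -0.08203

D_KL(P||Q) = -0.12092 - 0.11054 + 0.58299 - 0.08203 = 0.26950 ≈ 0.2695 bits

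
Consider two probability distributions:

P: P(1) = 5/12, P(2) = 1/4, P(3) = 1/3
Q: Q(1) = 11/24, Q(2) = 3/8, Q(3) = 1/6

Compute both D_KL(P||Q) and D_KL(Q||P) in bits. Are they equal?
D_KL(P||Q) = 0.1298 bits, D_KL(Q||P) = 0.1157 bits. No, they are not equal.

D_KL(P||Q) = Σ P(x) log₂(P(x)/Q(x))

Computing term by term:
  P(1)·log₂(P(1)/Q(1)) = (5/12)·log₂((5/12)/(11/24)) = -0.05729
  P(2)·log₂(P(2)/Q(2)) = (1/4)·log₂((1/4)/(3/8)) = -0.14624
  P(3)·log₂(P(3)/Q(3)) = (1/3)·log₂((1/3)/(1/6)) = 0.33333

D_KL(P||Q) = -0.05729 - 0.14624 + 0.33333 = 0.12980 ≈ 0.1298 bits

D_KL(Q||P) = Σ Q(x) log₂(Q(x)/P(x))

Computing term by term:
  Q(1)·log₂(Q(1)/P(1)) = (11/24)·log₂((11/24)/(5/12)) = 0.06302
  Q(2)·log₂(Q(2)/P(2)) = (3/8)·log₂((3/8)/(1/4)) = 0.21936
  Q(3)·log₂(Q(3)/P(3)) = (1/6)·log₂((1/6)/(1/3)) = -0.16667

D_KL(Q||P) = 0.06302 + 0.21936 - 0.16667 = 0.11571 ≈ 0.1157 bits

These are NOT equal (difference: 0.0141 bits). KL divergence is asymmetric: D_KL(P||Q) ≠ D_KL(Q||P) in general.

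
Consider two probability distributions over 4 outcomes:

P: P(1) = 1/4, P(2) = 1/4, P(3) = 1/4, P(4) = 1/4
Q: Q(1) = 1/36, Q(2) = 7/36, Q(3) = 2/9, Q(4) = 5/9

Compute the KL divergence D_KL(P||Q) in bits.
0.6376 bits

D_KL(P||Q) = Σ P(x) log₂(P(x)/Q(x))

Computing term by term:
  P(1)·log₂(P(1)/Q(1)) = (1/4)·log₂((1/4)/(1/36)) = 0.79248
  P(2)·log₂(P(2)/Q(2)) = (1/4)·log₂((1/4)/(7/36)) = 0.09064
  P(3)·log₂(P(3)/Q(3)) = (1/4)·log₂((1/4)/(2/9)) = 0.04248
  P(4)·log₂(P(4)/Q(4)) = (1/4)·log₂((1/4)/(5/9)) = -0.28800

D_KL(P||Q) = 0.79248 + 0.09064 + 0.04248 - 0.28800 = 0.63760 ≈ 0.6376 bits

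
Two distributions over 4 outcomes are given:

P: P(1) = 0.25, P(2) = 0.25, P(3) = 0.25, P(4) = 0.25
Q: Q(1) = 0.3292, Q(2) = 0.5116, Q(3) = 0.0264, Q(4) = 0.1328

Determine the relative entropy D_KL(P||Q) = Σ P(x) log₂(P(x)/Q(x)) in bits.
0.6815 bits

D_KL(P||Q) = Σ P(x) log₂(P(x)/Q(x))

Computing term by term:
  P(1)·log₂(P(1)/Q(1)) = 0.25·log₂(0.25/0.3292) = -0.09926
  P(2)·log₂(P(2)/Q(2)) = 0.25·log₂(0.25/0.5116) = -0.25827
  P(3)·log₂(P(3)/Q(3)) = 0.25·log₂(0.25/0.0264) = 0.81083
  P(4)·log₂(P(4)/Q(4)) = 0.25·log₂(0.25/0.1328) = 0.22817

D_KL(P||Q) = -0.09926 - 0.25827 + 0.81083 + 0.22817 = 0.68147 ≈ 0.6815 bits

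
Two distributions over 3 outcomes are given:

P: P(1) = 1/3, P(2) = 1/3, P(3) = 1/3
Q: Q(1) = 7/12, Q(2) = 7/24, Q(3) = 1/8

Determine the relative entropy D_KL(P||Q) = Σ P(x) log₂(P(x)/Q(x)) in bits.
0.2668 bits

D_KL(P||Q) = Σ P(x) log₂(P(x)/Q(x))

Computing term by term:
  P(1)·log₂(P(1)/Q(1)) = (1/3)·log₂((1/3)/(7/12)) = -0.26912
  P(2)·log₂(P(2)/Q(2)) = (1/3)·log₂((1/3)/(7/24)) = 0.06422
  P(3)·log₂(P(3)/Q(3)) = (1/3)·log₂((1/3)/(1/8)) = 0.47168

D_KL(P||Q) = -0.26912 + 0.06422 + 0.47168 = 0.26678 ≈ 0.2668 bits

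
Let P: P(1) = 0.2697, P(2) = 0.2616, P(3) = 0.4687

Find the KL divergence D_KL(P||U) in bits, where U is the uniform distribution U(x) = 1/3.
0.0566 bits

U(i) = 1/3 for all i

D_KL(P||U) = Σ P(x) log₂(P(x) / (1/3))
           = Σ P(x) log₂(P(x)) + log₂(3)
           = log₂(3) - H(P)

H(P) = -Σ P(x) log₂(P(x)):
  -P(1)·log₂(P(1)) = -(0.2697)·log₂(0.2697) = 0.50989
  -P(2)·log₂(P(2)) = -(0.2616)·log₂(0.2616) = 0.50608
  -P(3)·log₂(P(3)) = -(0.4687)·log₂(0.4687) = 0.51241
H(P) = 0.50989 + 0.50608 + 0.51241 = 1.52838 bits

log₂(3) = 1.58496 bits

D_KL(P||U) = 1.58496 - 1.52838 = 0.05658 ≈ 0.0566 bits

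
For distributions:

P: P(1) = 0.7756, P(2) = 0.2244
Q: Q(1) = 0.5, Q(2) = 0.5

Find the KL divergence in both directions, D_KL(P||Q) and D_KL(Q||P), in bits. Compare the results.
D_KL(P||Q) = 0.2319 bits, D_KL(Q||P) = 0.2612 bits. D_KL(Q||P) is larger than D_KL(P||Q) by 0.0293 bits; the two directions differ.

D_KL(P||Q) = Σ P(x) log₂(P(x)/Q(x))

Computing term by term:
  P(1)·log₂(P(1)/Q(1)) = 0.7756·log₂(0.7756/0.5) = 0.49125
  P(2)·log₂(P(2)/Q(2)) = 0.2244·log₂(0.2244/0.5) = -0.25937

D_KL(P||Q) = 0.49125 - 0.25937 = 0.23188 ≈ 0.2319 bits

D_KL(Q||P) = Σ Q(x) log₂(Q(x)/P(x))

Computing term by term:
  Q(1)·log₂(Q(1)/P(1)) = 0.5·log₂(0.5/0.7756) = -0.31669
  Q(2)·log₂(Q(2)/P(2)) = 0.5·log₂(0.5/0.2244) = 0.57793

D_KL(Q||P) = -0.31669 + 0.57793 = 0.26124 ≈ 0.2612 bits

These are NOT equal (difference: 0.0293 bits). KL divergence is asymmetric: D_KL(P||Q) ≠ D_KL(Q||P) in general.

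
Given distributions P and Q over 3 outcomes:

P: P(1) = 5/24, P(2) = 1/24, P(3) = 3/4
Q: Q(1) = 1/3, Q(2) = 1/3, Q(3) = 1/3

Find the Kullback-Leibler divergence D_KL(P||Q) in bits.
0.6112 bits

D_KL(P||Q) = Σ P(x) log₂(P(x)/Q(x))

Computing term by term:
  P(1)·log₂(P(1)/Q(1)) = (5/24)·log₂((5/24)/(1/3)) = -0.14126
  P(2)·log₂(P(2)/Q(2)) = (1/24)·log₂((1/24)/(1/3)) = -0.12500
  P(3)·log₂(P(3)/Q(3)) = (3/4)·log₂((3/4)/(1/3)) = 0.87744

D_KL(P||Q) = -0.14126 - 0.12500 + 0.87744 = 0.61118 ≈ 0.6112 bits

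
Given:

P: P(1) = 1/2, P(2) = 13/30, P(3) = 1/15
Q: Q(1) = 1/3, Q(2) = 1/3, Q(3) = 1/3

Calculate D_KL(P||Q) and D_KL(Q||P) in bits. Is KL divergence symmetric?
D_KL(P||Q) = 0.3017 bits, D_KL(Q||P) = 0.4528 bits. No, KL divergence is not symmetric.

D_KL(P||Q) = Σ P(x) log₂(P(x)/Q(x))

Computing term by term:
  P(1)·log₂(P(1)/Q(1)) = (1/2)·log₂((1/2)/(1/3)) = 0.29248
  P(2)·log₂(P(2)/Q(2)) = (13/30)·log₂((13/30)/(1/3)) = 0.16402
  P(3)·log₂(P(3)/Q(3)) = (1/15)·log₂((1/15)/(1/3)) = -0.15480

D_KL(P||Q) = 0.29248 + 0.16402 - 0.15480 = 0.30170 ≈ 0.3017 bits

D_KL(Q||P) = Σ Q(x) log₂(Q(x)/P(x))

Computing term by term:
  Q(1)·log₂(Q(1)/P(1)) = (1/3)·log₂((1/3)/(1/2)) = -0.19499
  Q(2)·log₂(Q(2)/P(2)) = (1/3)·log₂((1/3)/(13/30)) = -0.12617
  Q(3)·log₂(Q(3)/P(3)) = (1/3)·log₂((1/3)/(1/15)) = 0.77398

D_KL(Q||P) = -0.19499 - 0.12617 + 0.77398 = 0.45282 ≈ 0.4528 bits

These are NOT equal (difference: 0.1511 bits). KL divergence is asymmetric: D_KL(P||Q) ≠ D_KL(Q||P) in general.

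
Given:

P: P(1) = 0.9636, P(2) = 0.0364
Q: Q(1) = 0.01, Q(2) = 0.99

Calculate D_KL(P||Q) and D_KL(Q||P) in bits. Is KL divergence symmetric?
D_KL(P||Q) = 6.1770 bits, D_KL(Q||P) = 4.6519 bits. No, KL divergence is not symmetric.

D_KL(P||Q) = Σ P(x) log₂(P(x)/Q(x))

Computing term by term:
  P(1)·log₂(P(1)/Q(1)) = 0.9636·log₂(0.9636/0.01) = 6.35047
  P(2)·log₂(P(2)/Q(2)) = 0.0364·log₂(0.0364/0.99) = -0.17346

D_KL(P||Q) = 6.35047 - 0.17346 = 6.17701 ≈ 6.1770 bits

D_KL(Q||P) = Σ Q(x) log₂(Q(x)/P(x))

Computing term by term:
  Q(1)·log₂(Q(1)/P(1)) = 0.01·log₂(0.01/0.9636) = -0.06590
  Q(2)·log₂(Q(2)/P(2)) = 0.99·log₂(0.99/0.0364) = 4.71776

D_KL(Q||P) = -0.06590 + 4.71776 = 4.65186 ≈ 4.6519 bits

These are NOT equal (difference: 1.5251 bits). KL divergence is asymmetric: D_KL(P||Q) ≠ D_KL(Q||P) in general.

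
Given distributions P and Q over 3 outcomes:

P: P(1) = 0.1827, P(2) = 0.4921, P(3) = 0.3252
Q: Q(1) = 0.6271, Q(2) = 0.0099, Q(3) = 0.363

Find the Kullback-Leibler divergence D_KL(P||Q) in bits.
2.3965 bits

D_KL(P||Q) = Σ P(x) log₂(P(x)/Q(x))

Computing term by term:
  P(1)·log₂(P(1)/Q(1)) = 0.1827·log₂(0.1827/0.6271) = -0.32506
  P(2)·log₂(P(2)/Q(2)) = 0.4921·log₂(0.4921/0.0099) = 2.77317
  P(3)·log₂(P(3)/Q(3)) = 0.3252·log₂(0.3252/0.363) = -0.05159

D_KL(P||Q) = -0.32506 + 2.77317 - 0.05159 = 2.39652 ≈ 2.3965 bits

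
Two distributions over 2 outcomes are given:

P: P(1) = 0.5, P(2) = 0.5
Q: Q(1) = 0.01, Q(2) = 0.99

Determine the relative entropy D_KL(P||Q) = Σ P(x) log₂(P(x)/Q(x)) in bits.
2.3292 bits

D_KL(P||Q) = Σ P(x) log₂(P(x)/Q(x))

Computing term by term:
  P(1)·log₂(P(1)/Q(1)) = 0.5·log₂(0.5/0.01) = 2.82193
  P(2)·log₂(P(2)/Q(2)) = 0.5·log₂(0.5/0.99) = -0.49275

D_KL(P||Q) = 2.82193 - 0.49275 = 2.32918 ≈ 2.3292 bits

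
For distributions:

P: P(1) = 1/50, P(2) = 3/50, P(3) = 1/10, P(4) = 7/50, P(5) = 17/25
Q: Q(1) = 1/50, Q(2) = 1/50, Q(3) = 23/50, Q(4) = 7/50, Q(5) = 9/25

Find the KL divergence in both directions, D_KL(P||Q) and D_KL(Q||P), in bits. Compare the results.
D_KL(P||Q) = 0.4989 bits, D_KL(Q||P) = 0.6507 bits. D_KL(Q||P) is larger than D_KL(P||Q) by 0.1518 bits; the two directions differ.

D_KL(P||Q) = Σ P(x) log₂(P(x)/Q(x))

Computing term by term:
  P(1)·log₂(P(1)/Q(1)) = (1/50)·log₂((1/50)/(1/50)) = 0.00000
  P(2)·log₂(P(2)/Q(2)) = (3/50)·log₂((3/50)/(1/50)) = 0.09510
  P(3)·log₂(P(3)/Q(3)) = (1/10)·log₂((1/10)/(23/50)) = -0.22016
  P(4)·log₂(P(4)/Q(4)) = (7/50)·log₂((7/50)/(7/50)) = 0.00000
  P(5)·log₂(P(5)/Q(5)) = (17/25)·log₂((17/25)/(9/25)) = 0.62393

D_KL(P||Q) = 0.00000 + 0.09510 - 0.22016 + 0.00000 + 0.62393 = 0.49887 ≈ 0.4989 bits

D_KL(Q||P) = Σ Q(x) log₂(Q(x)/P(x))

Computing term by term:
  Q(1)·log₂(Q(1)/P(1)) = (1/50)·log₂((1/50)/(1/50)) = 0.00000
  Q(2)·log₂(Q(2)/P(2)) = (1/50)·log₂((1/50)/(3/50)) = -0.03170
  Q(3)·log₂(Q(3)/P(3)) = (23/50)·log₂((23/50)/(1/10)) = 1.01275
  Q(4)·log₂(Q(4)/P(4)) = (7/50)·log₂((7/50)/(7/50)) = 0.00000
  Q(5)·log₂(Q(5)/P(5)) = (9/25)·log₂((9/25)/(17/25)) = -0.33031

D_KL(Q||P) = 0.00000 - 0.03170 + 1.01275 + 0.00000 - 0.33031 = 0.65074 ≈ 0.6507 bits

These are NOT equal (difference: 0.1518 bits). KL divergence is asymmetric: D_KL(P||Q) ≠ D_KL(Q||P) in general.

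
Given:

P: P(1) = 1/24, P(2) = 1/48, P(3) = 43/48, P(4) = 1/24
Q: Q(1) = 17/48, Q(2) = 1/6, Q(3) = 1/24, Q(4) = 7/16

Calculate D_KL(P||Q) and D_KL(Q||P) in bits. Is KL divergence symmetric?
D_KL(P||Q) = 3.6327 bits, D_KL(Q||P) = 2.8932 bits. No, KL divergence is not symmetric.

D_KL(P||Q) = Σ P(x) log₂(P(x)/Q(x))

Computing term by term:
  P(1)·log₂(P(1)/Q(1)) = (1/24)·log₂((1/24)/(17/48)) = -0.12864
  P(2)·log₂(P(2)/Q(2)) = (1/48)·log₂((1/48)/(1/6)) = -0.06250
  P(3)·log₂(P(3)/Q(3)) = (43/48)·log₂((43/48)/(1/24)) = 3.96520
  P(4)·log₂(P(4)/Q(4)) = (1/24)·log₂((1/24)/(7/16)) = -0.14135

D_KL(P||Q) = -0.12864 - 0.06250 + 3.96520 - 0.14135 = 3.63271 ≈ 3.6327 bits

D_KL(Q||P) = Σ Q(x) log₂(Q(x)/P(x))

Computing term by term:
  Q(1)·log₂(Q(1)/P(1)) = (17/48)·log₂((17/48)/(1/24)) = 1.09348
  Q(2)·log₂(Q(2)/P(2)) = (1/6)·log₂((1/6)/(1/48)) = 0.50000
  Q(3)·log₂(Q(3)/P(3)) = (1/24)·log₂((1/24)/(43/48)) = -0.18443
  Q(4)·log₂(Q(4)/P(4)) = (7/16)·log₂((7/16)/(1/24)) = 1.48414

D_KL(Q||P) = 1.09348 + 0.50000 - 0.18443 + 1.48414 = 2.89319 ≈ 2.8932 bits

These are NOT equal (difference: 0.7395 bits). KL divergence is asymmetric: D_KL(P||Q) ≠ D_KL(Q||P) in general.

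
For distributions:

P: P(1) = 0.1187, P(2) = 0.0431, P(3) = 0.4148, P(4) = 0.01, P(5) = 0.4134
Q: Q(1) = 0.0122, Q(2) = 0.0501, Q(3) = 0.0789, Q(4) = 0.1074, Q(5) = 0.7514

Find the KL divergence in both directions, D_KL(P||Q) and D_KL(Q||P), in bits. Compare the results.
D_KL(P||Q) = 0.9828 bits, D_KL(Q||P) = 0.7975 bits. D_KL(P||Q) is larger than D_KL(Q||P) by 0.1853 bits; the two directions differ.

D_KL(P||Q) = Σ P(x) log₂(P(x)/Q(x))

Computing term by term:
  P(1)·log₂(P(1)/Q(1)) = 0.1187·log₂(0.1187/0.0122) = 0.38962
  P(2)·log₂(P(2)/Q(2)) = 0.0431·log₂(0.0431/0.0501) = -0.00936
  P(3)·log₂(P(3)/Q(3)) = 0.4148·log₂(0.4148/0.0789) = 0.99316
  P(4)·log₂(P(4)/Q(4)) = 0.01·log₂(0.01/0.1074) = -0.03425
  P(5)·log₂(P(5)/Q(5)) = 0.4134·log₂(0.4134/0.7514) = -0.35637

D_KL(P||Q) = 0.38962 - 0.00936 + 0.99316 - 0.03425 - 0.35637 = 0.98280 ≈ 0.9828 bits

D_KL(Q||P) = Σ Q(x) log₂(Q(x)/P(x))

Computing term by term:
  Q(1)·log₂(Q(1)/P(1)) = 0.0122·log₂(0.0122/0.1187) = -0.04004
  Q(2)·log₂(Q(2)/P(2)) = 0.0501·log₂(0.0501/0.0431) = 0.01088
  Q(3)·log₂(Q(3)/P(3)) = 0.0789·log₂(0.0789/0.4148) = -0.18891
  Q(4)·log₂(Q(4)/P(4)) = 0.1074·log₂(0.1074/0.01) = 0.36784
  Q(5)·log₂(Q(5)/P(5)) = 0.7514·log₂(0.7514/0.4134) = 0.64774

D_KL(Q||P) = -0.04004 + 0.01088 - 0.18891 + 0.36784 + 0.64774 = 0.79751 ≈ 0.7975 bits

These are NOT equal (difference: 0.1853 bits). KL divergence is asymmetric: D_KL(P||Q) ≠ D_KL(Q||P) in general.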